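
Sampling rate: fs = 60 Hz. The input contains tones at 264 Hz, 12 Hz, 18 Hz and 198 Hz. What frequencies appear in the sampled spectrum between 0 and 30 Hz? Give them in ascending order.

fs/2 = 30 Hz.
264 Hz mod fs = 24 Hz.
24 Hz ≤ fs/2 = 30 Hz, appears at 24 Hz.
12 Hz ≤ fs/2 = 30 Hz, passes unchanged.
18 Hz ≤ fs/2 = 30 Hz, passes unchanged.
198 Hz mod fs = 18 Hz.
18 Hz ≤ fs/2 = 30 Hz, appears at 18 Hz.
Distinct values: {12 Hz, 18 Hz, 24 Hz}.

12 Hz, 18 Hz, 24 Hz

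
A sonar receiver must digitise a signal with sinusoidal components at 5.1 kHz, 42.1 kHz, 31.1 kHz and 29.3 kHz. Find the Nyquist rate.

Highest-frequency component: 42.1 kHz.
Nyquist rate = 2 × 42.1 kHz = 84.2 kHz.

84.2 kHz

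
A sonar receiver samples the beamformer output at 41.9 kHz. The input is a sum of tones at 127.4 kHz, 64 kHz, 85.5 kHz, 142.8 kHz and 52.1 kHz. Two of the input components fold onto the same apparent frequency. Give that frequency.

fs/2 = 20.95 kHz.
127.4 kHz mod fs = 1.7 kHz.
1.7 kHz ≤ fs/2 = 20.95 kHz, appears at 1.7 kHz.
64 kHz mod fs = 22.1 kHz.
22.1 kHz > fs/2 = 20.95 kHz, folds to fs − 22.1 kHz = 19.8 kHz.
85.5 kHz mod fs = 1.7 kHz.
1.7 kHz ≤ fs/2 = 20.95 kHz, appears at 1.7 kHz.
142.8 kHz mod fs = 17.1 kHz.
17.1 kHz ≤ fs/2 = 20.95 kHz, appears at 17.1 kHz.
52.1 kHz mod fs = 10.2 kHz.
10.2 kHz ≤ fs/2 = 20.95 kHz, appears at 10.2 kHz.
85.5 kHz and 127.4 kHz both map to 1.7 kHz.

1.7 kHz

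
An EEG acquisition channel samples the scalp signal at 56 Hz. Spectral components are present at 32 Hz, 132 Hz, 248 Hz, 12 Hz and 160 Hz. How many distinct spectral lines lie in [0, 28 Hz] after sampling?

fs/2 = 28 Hz.
32 Hz > fs/2 = 28 Hz, folds to fs − 32 Hz = 24 Hz.
132 Hz mod fs = 20 Hz.
20 Hz ≤ fs/2 = 28 Hz, appears at 20 Hz.
248 Hz mod fs = 24 Hz.
24 Hz ≤ fs/2 = 28 Hz, appears at 24 Hz.
12 Hz ≤ fs/2 = 28 Hz, passes unchanged.
160 Hz mod fs = 48 Hz.
48 Hz > fs/2 = 28 Hz, folds to fs − 48 Hz = 8 Hz.
Distinct values: {8 Hz, 12 Hz, 20 Hz, 24 Hz} → 4.

4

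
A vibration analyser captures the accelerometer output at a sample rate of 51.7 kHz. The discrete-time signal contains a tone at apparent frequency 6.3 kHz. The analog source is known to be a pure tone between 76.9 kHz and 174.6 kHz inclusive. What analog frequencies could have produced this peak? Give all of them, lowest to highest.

97.1 kHz, 109.7 kHz, 148.8 kHz, 161.4 kHz

Frequencies that alias to 6.3 kHz are k·fs ± 6.3 kHz for integer k ≥ 0.
k=0: 6.3 kHz.
k=1: 45.4 kHz, 58 kHz.
k=2: 97.1 kHz, 109.7 kHz.
k=3: 148.8 kHz, 161.4 kHz.
k=4: 200.5 kHz, 213.1 kHz.
Within [76.9 kHz, 174.6 kHz]: 97.1 kHz, 109.7 kHz, 148.8 kHz, 161.4 kHz.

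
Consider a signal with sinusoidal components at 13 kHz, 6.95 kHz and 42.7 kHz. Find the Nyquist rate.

Highest-frequency component: 42.7 kHz.
Nyquist rate = 2 × 42.7 kHz = 85.4 kHz.

85.4 kHz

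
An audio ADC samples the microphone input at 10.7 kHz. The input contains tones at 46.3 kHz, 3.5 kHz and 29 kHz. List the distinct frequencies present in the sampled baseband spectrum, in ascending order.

fs/2 = 5.35 kHz.
46.3 kHz mod fs = 3.5 kHz.
3.5 kHz ≤ fs/2 = 5.35 kHz, appears at 3.5 kHz.
3.5 kHz ≤ fs/2 = 5.35 kHz, passes unchanged.
29 kHz mod fs = 7.6 kHz.
7.6 kHz > fs/2 = 5.35 kHz, folds to fs − 7.6 kHz = 3.1 kHz.
Distinct values: {3.1 kHz, 3.5 kHz}.

3.1 kHz, 3.5 kHz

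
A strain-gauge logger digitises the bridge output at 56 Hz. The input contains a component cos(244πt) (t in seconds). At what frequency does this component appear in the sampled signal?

ω = 244π rad/s → f = ω/(2π) = 122 Hz.
122 Hz mod fs = 10 Hz.
10 Hz ≤ fs/2 = 28 Hz, appears at 10 Hz.

10 Hz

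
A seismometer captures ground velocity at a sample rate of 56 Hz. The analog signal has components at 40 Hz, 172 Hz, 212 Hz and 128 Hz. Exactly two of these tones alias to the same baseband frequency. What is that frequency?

16 Hz

fs/2 = 28 Hz.
40 Hz > fs/2 = 28 Hz, folds to fs − 40 Hz = 16 Hz.
172 Hz mod fs = 4 Hz.
4 Hz ≤ fs/2 = 28 Hz, appears at 4 Hz.
212 Hz mod fs = 44 Hz.
44 Hz > fs/2 = 28 Hz, folds to fs − 44 Hz = 12 Hz.
128 Hz mod fs = 16 Hz.
16 Hz ≤ fs/2 = 28 Hz, appears at 16 Hz.
40 Hz and 128 Hz both map to 16 Hz.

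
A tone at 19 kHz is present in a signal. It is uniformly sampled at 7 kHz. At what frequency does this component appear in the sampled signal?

19 kHz mod fs = 5 kHz.
5 kHz > fs/2 = 3.5 kHz, folds to fs − 5 kHz = 2 kHz.

2 kHz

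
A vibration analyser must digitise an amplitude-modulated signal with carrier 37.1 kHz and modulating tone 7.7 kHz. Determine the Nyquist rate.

89.6 kHz

AM sidebands sit at fc ± fm = 29.4 kHz and 44.8 kHz.
Highest-frequency component: 44.8 kHz.
Nyquist rate = 2 × 44.8 kHz = 89.6 kHz.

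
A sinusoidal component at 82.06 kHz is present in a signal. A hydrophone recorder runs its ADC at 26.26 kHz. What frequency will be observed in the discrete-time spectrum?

82.06 kHz mod fs = 3.28 kHz.
3.28 kHz ≤ fs/2 = 13.13 kHz, appears at 3.28 kHz.

3.28 kHz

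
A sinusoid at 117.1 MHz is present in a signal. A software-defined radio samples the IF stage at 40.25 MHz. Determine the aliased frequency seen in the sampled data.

3.65 MHz

117.1 MHz mod fs = 36.6 MHz.
36.6 MHz > fs/2 = 20.125 MHz, folds to fs − 36.6 MHz = 3.65 MHz.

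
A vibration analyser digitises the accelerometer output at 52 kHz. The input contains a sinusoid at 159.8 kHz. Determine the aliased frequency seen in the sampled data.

3.8 kHz

159.8 kHz mod fs = 3.8 kHz.
3.8 kHz ≤ fs/2 = 26 kHz, appears at 3.8 kHz.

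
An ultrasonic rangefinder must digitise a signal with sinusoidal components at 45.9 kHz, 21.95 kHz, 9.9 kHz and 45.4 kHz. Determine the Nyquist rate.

Highest-frequency component: 45.9 kHz.
Nyquist rate = 2 × 45.9 kHz = 91.8 kHz.

91.8 kHz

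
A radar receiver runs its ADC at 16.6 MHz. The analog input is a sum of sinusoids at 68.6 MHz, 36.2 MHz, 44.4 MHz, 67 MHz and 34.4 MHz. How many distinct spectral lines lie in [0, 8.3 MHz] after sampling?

5

fs/2 = 8.3 MHz.
68.6 MHz mod fs = 2.2 MHz.
2.2 MHz ≤ fs/2 = 8.3 MHz, appears at 2.2 MHz.
36.2 MHz mod fs = 3 MHz.
3 MHz ≤ fs/2 = 8.3 MHz, appears at 3 MHz.
44.4 MHz mod fs = 11.2 MHz.
11.2 MHz > fs/2 = 8.3 MHz, folds to fs − 11.2 MHz = 5.4 MHz.
67 MHz mod fs = 0.6 MHz.
0.6 MHz ≤ fs/2 = 8.3 MHz, appears at 0.6 MHz.
34.4 MHz mod fs = 1.2 MHz.
1.2 MHz ≤ fs/2 = 8.3 MHz, appears at 1.2 MHz.
Distinct values: {0.6 MHz, 1.2 MHz, 2.2 MHz, 3 MHz, 5.4 MHz} → 5.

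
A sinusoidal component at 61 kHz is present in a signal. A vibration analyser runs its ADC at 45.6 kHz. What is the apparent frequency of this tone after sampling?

15.4 kHz

61 kHz mod fs = 15.4 kHz.
15.4 kHz ≤ fs/2 = 22.8 kHz, appears at 15.4 kHz.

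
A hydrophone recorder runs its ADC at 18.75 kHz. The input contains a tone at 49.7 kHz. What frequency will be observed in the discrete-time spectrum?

6.55 kHz

49.7 kHz mod fs = 12.2 kHz.
12.2 kHz > fs/2 = 9.375 kHz, folds to fs − 12.2 kHz = 6.55 kHz.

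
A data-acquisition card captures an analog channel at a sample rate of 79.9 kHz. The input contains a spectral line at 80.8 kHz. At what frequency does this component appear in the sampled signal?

80.8 kHz mod fs = 0.9 kHz.
0.9 kHz ≤ fs/2 = 39.95 kHz, appears at 0.9 kHz.

0.9 kHz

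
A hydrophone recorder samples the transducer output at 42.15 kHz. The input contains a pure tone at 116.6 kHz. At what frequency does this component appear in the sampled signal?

9.85 kHz

116.6 kHz mod fs = 32.3 kHz.
32.3 kHz > fs/2 = 21.075 kHz, folds to fs − 32.3 kHz = 9.85 kHz.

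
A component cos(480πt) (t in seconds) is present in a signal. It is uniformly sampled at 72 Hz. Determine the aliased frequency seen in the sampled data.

24 Hz

ω = 480π rad/s → f = ω/(2π) = 240 Hz.
240 Hz mod fs = 24 Hz.
24 Hz ≤ fs/2 = 36 Hz, appears at 24 Hz.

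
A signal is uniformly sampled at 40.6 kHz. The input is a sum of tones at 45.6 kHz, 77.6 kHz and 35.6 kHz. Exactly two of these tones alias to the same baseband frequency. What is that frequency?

fs/2 = 20.3 kHz.
45.6 kHz mod fs = 5 kHz.
5 kHz ≤ fs/2 = 20.3 kHz, appears at 5 kHz.
77.6 kHz mod fs = 37 kHz.
37 kHz > fs/2 = 20.3 kHz, folds to fs − 37 kHz = 3.6 kHz.
35.6 kHz > fs/2 = 20.3 kHz, folds to fs − 35.6 kHz = 5 kHz.
35.6 kHz and 45.6 kHz both map to 5 kHz.

5 kHz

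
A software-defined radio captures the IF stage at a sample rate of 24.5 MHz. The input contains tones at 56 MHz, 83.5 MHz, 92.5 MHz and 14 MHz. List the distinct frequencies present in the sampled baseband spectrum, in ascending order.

5.5 MHz, 7 MHz, 10 MHz, 10.5 MHz

fs/2 = 12.25 MHz.
56 MHz mod fs = 7 MHz.
7 MHz ≤ fs/2 = 12.25 MHz, appears at 7 MHz.
83.5 MHz mod fs = 10 MHz.
10 MHz ≤ fs/2 = 12.25 MHz, appears at 10 MHz.
92.5 MHz mod fs = 19 MHz.
19 MHz > fs/2 = 12.25 MHz, folds to fs − 19 MHz = 5.5 MHz.
14 MHz > fs/2 = 12.25 MHz, folds to fs − 14 MHz = 10.5 MHz.
Distinct values: {5.5 MHz, 7 MHz, 10 MHz, 10.5 MHz}.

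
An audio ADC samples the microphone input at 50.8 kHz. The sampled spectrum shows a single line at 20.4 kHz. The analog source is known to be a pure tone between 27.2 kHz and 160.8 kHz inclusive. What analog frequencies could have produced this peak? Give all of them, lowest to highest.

30.4 kHz, 71.2 kHz, 81.2 kHz, 122 kHz, 132 kHz

Frequencies that alias to 20.4 kHz are k·fs ± 20.4 kHz for integer k ≥ 0.
k=0: 20.4 kHz.
k=1: 30.4 kHz, 71.2 kHz.
k=2: 81.2 kHz, 122 kHz.
k=3: 132 kHz, 172.8 kHz.
k=4: 182.8 kHz, 223.6 kHz.
Within [27.2 kHz, 160.8 kHz]: 30.4 kHz, 71.2 kHz, 81.2 kHz, 122 kHz, 132 kHz.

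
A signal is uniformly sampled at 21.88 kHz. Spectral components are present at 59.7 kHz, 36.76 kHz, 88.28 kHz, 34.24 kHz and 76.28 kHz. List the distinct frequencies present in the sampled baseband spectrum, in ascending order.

0.76 kHz, 5.94 kHz, 7 kHz, 9.52 kHz, 10.64 kHz

fs/2 = 10.94 kHz.
59.7 kHz mod fs = 15.94 kHz.
15.94 kHz > fs/2 = 10.94 kHz, folds to fs − 15.94 kHz = 5.94 kHz.
36.76 kHz mod fs = 14.88 kHz.
14.88 kHz > fs/2 = 10.94 kHz, folds to fs − 14.88 kHz = 7 kHz.
88.28 kHz mod fs = 0.76 kHz.
0.76 kHz ≤ fs/2 = 10.94 kHz, appears at 0.76 kHz.
34.24 kHz mod fs = 12.36 kHz.
12.36 kHz > fs/2 = 10.94 kHz, folds to fs − 12.36 kHz = 9.52 kHz.
76.28 kHz mod fs = 10.64 kHz.
10.64 kHz ≤ fs/2 = 10.94 kHz, appears at 10.64 kHz.
Distinct values: {0.76 kHz, 5.94 kHz, 7 kHz, 9.52 kHz, 10.64 kHz}.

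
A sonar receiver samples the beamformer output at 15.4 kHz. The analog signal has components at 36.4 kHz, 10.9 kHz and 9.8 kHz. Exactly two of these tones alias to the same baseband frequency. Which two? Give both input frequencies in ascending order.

fs/2 = 7.7 kHz.
36.4 kHz mod fs = 5.6 kHz.
5.6 kHz ≤ fs/2 = 7.7 kHz, appears at 5.6 kHz.
10.9 kHz > fs/2 = 7.7 kHz, folds to fs − 10.9 kHz = 4.5 kHz.
9.8 kHz > fs/2 = 7.7 kHz, folds to fs − 9.8 kHz = 5.6 kHz.
9.8 kHz and 36.4 kHz both map to 5.6 kHz.

9.8 kHz, 36.4 kHz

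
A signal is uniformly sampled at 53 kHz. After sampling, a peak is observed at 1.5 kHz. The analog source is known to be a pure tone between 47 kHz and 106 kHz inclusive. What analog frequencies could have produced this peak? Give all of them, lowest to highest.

Frequencies that alias to 1.5 kHz are k·fs ± 1.5 kHz for integer k ≥ 0.
k=0: 1.5 kHz.
k=1: 51.5 kHz, 54.5 kHz.
k=2: 104.5 kHz, 107.5 kHz.
k=3: 157.5 kHz, 160.5 kHz.
Within [47 kHz, 106 kHz]: 51.5 kHz, 54.5 kHz, 104.5 kHz.

51.5 kHz, 54.5 kHz, 104.5 kHz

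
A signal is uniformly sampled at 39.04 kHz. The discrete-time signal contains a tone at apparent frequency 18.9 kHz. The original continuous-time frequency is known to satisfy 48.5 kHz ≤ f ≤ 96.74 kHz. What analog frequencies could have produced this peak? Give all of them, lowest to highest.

Frequencies that alias to 18.9 kHz are k·fs ± 18.9 kHz for integer k ≥ 0.
k=0: 18.9 kHz.
k=1: 20.14 kHz, 57.94 kHz.
k=2: 59.18 kHz, 96.98 kHz.
k=3: 98.22 kHz, 136.02 kHz.
Within [48.5 kHz, 96.74 kHz]: 57.94 kHz, 59.18 kHz.

57.94 kHz, 59.18 kHz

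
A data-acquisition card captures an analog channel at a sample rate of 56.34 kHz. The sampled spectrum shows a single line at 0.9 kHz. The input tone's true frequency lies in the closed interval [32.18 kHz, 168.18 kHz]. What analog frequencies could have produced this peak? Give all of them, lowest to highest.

55.44 kHz, 57.24 kHz, 111.78 kHz, 113.58 kHz, 168.12 kHz

Frequencies that alias to 0.9 kHz are k·fs ± 0.9 kHz for integer k ≥ 0.
k=0: 0.9 kHz.
k=1: 55.44 kHz, 57.24 kHz.
k=2: 111.78 kHz, 113.58 kHz.
k=3: 168.12 kHz, 169.92 kHz.
k=4: 224.46 kHz, 226.26 kHz.
Within [32.18 kHz, 168.18 kHz]: 55.44 kHz, 57.24 kHz, 111.78 kHz, 113.58 kHz, 168.12 kHz.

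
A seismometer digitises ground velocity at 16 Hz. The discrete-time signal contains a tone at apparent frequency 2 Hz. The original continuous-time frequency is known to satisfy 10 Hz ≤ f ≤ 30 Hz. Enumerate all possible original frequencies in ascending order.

14 Hz, 18 Hz, 30 Hz

Frequencies that alias to 2 Hz are k·fs ± 2 Hz for integer k ≥ 0.
k=0: 2 Hz.
k=1: 14 Hz, 18 Hz.
k=2: 30 Hz, 34 Hz.
k=3: 46 Hz, 50 Hz.
Within [10 Hz, 30 Hz]: 14 Hz, 18 Hz, 30 Hz.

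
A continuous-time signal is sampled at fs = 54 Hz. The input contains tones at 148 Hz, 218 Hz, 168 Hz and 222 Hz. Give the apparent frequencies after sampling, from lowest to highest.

fs/2 = 27 Hz.
148 Hz mod fs = 40 Hz.
40 Hz > fs/2 = 27 Hz, folds to fs − 40 Hz = 14 Hz.
218 Hz mod fs = 2 Hz.
2 Hz ≤ fs/2 = 27 Hz, appears at 2 Hz.
168 Hz mod fs = 6 Hz.
6 Hz ≤ fs/2 = 27 Hz, appears at 6 Hz.
222 Hz mod fs = 6 Hz.
6 Hz ≤ fs/2 = 27 Hz, appears at 6 Hz.
Distinct values: {2 Hz, 6 Hz, 14 Hz}.

2 Hz, 6 Hz, 14 Hz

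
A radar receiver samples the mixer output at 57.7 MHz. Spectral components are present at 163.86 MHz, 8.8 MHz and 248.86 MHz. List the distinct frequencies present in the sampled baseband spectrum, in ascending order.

fs/2 = 28.85 MHz.
163.86 MHz mod fs = 48.46 MHz.
48.46 MHz > fs/2 = 28.85 MHz, folds to fs − 48.46 MHz = 9.24 MHz.
8.8 MHz ≤ fs/2 = 28.85 MHz, passes unchanged.
248.86 MHz mod fs = 18.06 MHz.
18.06 MHz ≤ fs/2 = 28.85 MHz, appears at 18.06 MHz.
Distinct values: {8.8 MHz, 9.24 MHz, 18.06 MHz}.

8.8 MHz, 9.24 MHz, 18.06 MHz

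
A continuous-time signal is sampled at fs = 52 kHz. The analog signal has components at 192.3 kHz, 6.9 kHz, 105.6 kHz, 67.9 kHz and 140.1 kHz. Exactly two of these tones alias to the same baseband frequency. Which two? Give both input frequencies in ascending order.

67.9 kHz, 140.1 kHz

fs/2 = 26 kHz.
192.3 kHz mod fs = 36.3 kHz.
36.3 kHz > fs/2 = 26 kHz, folds to fs − 36.3 kHz = 15.7 kHz.
6.9 kHz ≤ fs/2 = 26 kHz, passes unchanged.
105.6 kHz mod fs = 1.6 kHz.
1.6 kHz ≤ fs/2 = 26 kHz, appears at 1.6 kHz.
67.9 kHz mod fs = 15.9 kHz.
15.9 kHz ≤ fs/2 = 26 kHz, appears at 15.9 kHz.
140.1 kHz mod fs = 36.1 kHz.
36.1 kHz > fs/2 = 26 kHz, folds to fs − 36.1 kHz = 15.9 kHz.
67.9 kHz and 140.1 kHz both map to 15.9 kHz.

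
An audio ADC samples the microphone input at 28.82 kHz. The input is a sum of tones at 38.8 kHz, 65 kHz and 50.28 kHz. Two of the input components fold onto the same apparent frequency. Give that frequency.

7.36 kHz

fs/2 = 14.41 kHz.
38.8 kHz mod fs = 9.98 kHz.
9.98 kHz ≤ fs/2 = 14.41 kHz, appears at 9.98 kHz.
65 kHz mod fs = 7.36 kHz.
7.36 kHz ≤ fs/2 = 14.41 kHz, appears at 7.36 kHz.
50.28 kHz mod fs = 21.46 kHz.
21.46 kHz > fs/2 = 14.41 kHz, folds to fs − 21.46 kHz = 7.36 kHz.
50.28 kHz and 65 kHz both map to 7.36 kHz.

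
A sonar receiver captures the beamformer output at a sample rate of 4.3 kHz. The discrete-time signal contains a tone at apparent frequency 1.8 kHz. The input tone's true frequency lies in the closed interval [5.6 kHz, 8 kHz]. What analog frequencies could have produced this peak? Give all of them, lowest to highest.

Frequencies that alias to 1.8 kHz are k·fs ± 1.8 kHz for integer k ≥ 0.
k=0: 1.8 kHz.
k=1: 2.5 kHz, 6.1 kHz.
k=2: 6.8 kHz, 10.4 kHz.
k=3: 11.1 kHz, 14.7 kHz.
Within [5.6 kHz, 8 kHz]: 6.1 kHz, 6.8 kHz.

6.1 kHz, 6.8 kHz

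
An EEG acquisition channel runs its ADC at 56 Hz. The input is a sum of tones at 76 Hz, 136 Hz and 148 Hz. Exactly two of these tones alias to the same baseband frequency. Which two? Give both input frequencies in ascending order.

fs/2 = 28 Hz.
76 Hz mod fs = 20 Hz.
20 Hz ≤ fs/2 = 28 Hz, appears at 20 Hz.
136 Hz mod fs = 24 Hz.
24 Hz ≤ fs/2 = 28 Hz, appears at 24 Hz.
148 Hz mod fs = 36 Hz.
36 Hz > fs/2 = 28 Hz, folds to fs − 36 Hz = 20 Hz.
76 Hz and 148 Hz both map to 20 Hz.

76 Hz, 148 Hz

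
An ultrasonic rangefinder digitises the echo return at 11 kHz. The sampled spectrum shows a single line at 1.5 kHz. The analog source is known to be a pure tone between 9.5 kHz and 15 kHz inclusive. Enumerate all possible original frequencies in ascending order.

9.5 kHz, 12.5 kHz

Frequencies that alias to 1.5 kHz are k·fs ± 1.5 kHz for integer k ≥ 0.
k=0: 1.5 kHz.
k=1: 9.5 kHz, 12.5 kHz.
k=2: 20.5 kHz, 23.5 kHz.
Within [9.5 kHz, 15 kHz]: 9.5 kHz, 12.5 kHz.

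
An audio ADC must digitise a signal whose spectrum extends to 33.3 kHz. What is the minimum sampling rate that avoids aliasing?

Nyquist rate = 2 × 33.3 kHz = 66.6 kHz.

66.6 kHz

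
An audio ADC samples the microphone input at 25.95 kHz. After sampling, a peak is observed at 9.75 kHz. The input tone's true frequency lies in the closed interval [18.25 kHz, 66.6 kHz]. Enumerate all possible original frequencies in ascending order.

Frequencies that alias to 9.75 kHz are k·fs ± 9.75 kHz for integer k ≥ 0.
k=0: 9.75 kHz.
k=1: 16.2 kHz, 35.7 kHz.
k=2: 42.15 kHz, 61.65 kHz.
k=3: 68.1 kHz, 87.6 kHz.
Within [18.25 kHz, 66.6 kHz]: 35.7 kHz, 42.15 kHz, 61.65 kHz.

35.7 kHz, 42.15 kHz, 61.65 kHz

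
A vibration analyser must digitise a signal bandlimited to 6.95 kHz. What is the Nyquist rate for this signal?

Nyquist rate = 2 × 6.95 kHz = 13.9 kHz.

13.9 kHz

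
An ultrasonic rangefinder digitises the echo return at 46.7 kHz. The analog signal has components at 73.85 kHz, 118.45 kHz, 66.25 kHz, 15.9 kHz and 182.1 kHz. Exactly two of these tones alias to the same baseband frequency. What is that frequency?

19.55 kHz

fs/2 = 23.35 kHz.
73.85 kHz mod fs = 27.15 kHz.
27.15 kHz > fs/2 = 23.35 kHz, folds to fs − 27.15 kHz = 19.55 kHz.
118.45 kHz mod fs = 25.05 kHz.
25.05 kHz > fs/2 = 23.35 kHz, folds to fs − 25.05 kHz = 21.65 kHz.
66.25 kHz mod fs = 19.55 kHz.
19.55 kHz ≤ fs/2 = 23.35 kHz, appears at 19.55 kHz.
15.9 kHz ≤ fs/2 = 23.35 kHz, passes unchanged.
182.1 kHz mod fs = 42 kHz.
42 kHz > fs/2 = 23.35 kHz, folds to fs − 42 kHz = 4.7 kHz.
66.25 kHz and 73.85 kHz both map to 19.55 kHz.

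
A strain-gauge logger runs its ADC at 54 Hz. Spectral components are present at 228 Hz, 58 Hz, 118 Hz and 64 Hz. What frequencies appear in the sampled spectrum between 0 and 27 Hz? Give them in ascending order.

fs/2 = 27 Hz.
228 Hz mod fs = 12 Hz.
12 Hz ≤ fs/2 = 27 Hz, appears at 12 Hz.
58 Hz mod fs = 4 Hz.
4 Hz ≤ fs/2 = 27 Hz, appears at 4 Hz.
118 Hz mod fs = 10 Hz.
10 Hz ≤ fs/2 = 27 Hz, appears at 10 Hz.
64 Hz mod fs = 10 Hz.
10 Hz ≤ fs/2 = 27 Hz, appears at 10 Hz.
Distinct values: {4 Hz, 10 Hz, 12 Hz}.

4 Hz, 10 Hz, 12 Hz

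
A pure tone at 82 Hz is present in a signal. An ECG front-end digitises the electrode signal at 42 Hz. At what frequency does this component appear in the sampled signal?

2 Hz

82 Hz mod fs = 40 Hz.
40 Hz > fs/2 = 21 Hz, folds to fs − 40 Hz = 2 Hz.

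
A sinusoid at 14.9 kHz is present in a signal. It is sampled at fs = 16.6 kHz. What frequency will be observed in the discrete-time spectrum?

1.7 kHz

14.9 kHz > fs/2 = 8.3 kHz, folds to fs − 14.9 kHz = 1.7 kHz.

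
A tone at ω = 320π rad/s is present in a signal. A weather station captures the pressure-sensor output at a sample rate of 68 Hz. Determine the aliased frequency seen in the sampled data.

ω = 320π rad/s → f = ω/(2π) = 160 Hz.
160 Hz mod fs = 24 Hz.
24 Hz ≤ fs/2 = 34 Hz, appears at 24 Hz.

24 Hz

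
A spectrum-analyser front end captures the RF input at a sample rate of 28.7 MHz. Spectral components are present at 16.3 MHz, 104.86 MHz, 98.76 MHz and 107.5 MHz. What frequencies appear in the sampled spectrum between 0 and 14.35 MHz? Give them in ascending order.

7.3 MHz, 9.94 MHz, 12.4 MHz, 12.66 MHz

fs/2 = 14.35 MHz.
16.3 MHz > fs/2 = 14.35 MHz, folds to fs − 16.3 MHz = 12.4 MHz.
104.86 MHz mod fs = 18.76 MHz.
18.76 MHz > fs/2 = 14.35 MHz, folds to fs − 18.76 MHz = 9.94 MHz.
98.76 MHz mod fs = 12.66 MHz.
12.66 MHz ≤ fs/2 = 14.35 MHz, appears at 12.66 MHz.
107.5 MHz mod fs = 21.4 MHz.
21.4 MHz > fs/2 = 14.35 MHz, folds to fs − 21.4 MHz = 7.3 MHz.
Distinct values: {7.3 MHz, 9.94 MHz, 12.4 MHz, 12.66 MHz}.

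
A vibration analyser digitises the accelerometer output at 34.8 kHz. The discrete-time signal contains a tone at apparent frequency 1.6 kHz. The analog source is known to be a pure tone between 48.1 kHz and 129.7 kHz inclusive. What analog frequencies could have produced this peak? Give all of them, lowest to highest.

68 kHz, 71.2 kHz, 102.8 kHz, 106 kHz

Frequencies that alias to 1.6 kHz are k·fs ± 1.6 kHz for integer k ≥ 0.
k=0: 1.6 kHz.
k=1: 33.2 kHz, 36.4 kHz.
k=2: 68 kHz, 71.2 kHz.
k=3: 102.8 kHz, 106 kHz.
k=4: 137.6 kHz, 140.8 kHz.
Within [48.1 kHz, 129.7 kHz]: 68 kHz, 71.2 kHz, 102.8 kHz, 106 kHz.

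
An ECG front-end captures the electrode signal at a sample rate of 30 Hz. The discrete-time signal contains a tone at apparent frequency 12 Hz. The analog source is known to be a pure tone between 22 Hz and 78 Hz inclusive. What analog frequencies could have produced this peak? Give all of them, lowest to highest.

Frequencies that alias to 12 Hz are k·fs ± 12 Hz for integer k ≥ 0.
k=0: 12 Hz.
k=1: 18 Hz, 42 Hz.
k=2: 48 Hz, 72 Hz.
k=3: 78 Hz, 102 Hz.
k=4: 108 Hz, 132 Hz.
Within [22 Hz, 78 Hz]: 42 Hz, 48 Hz, 72 Hz, 78 Hz.

42 Hz, 48 Hz, 72 Hz, 78 Hz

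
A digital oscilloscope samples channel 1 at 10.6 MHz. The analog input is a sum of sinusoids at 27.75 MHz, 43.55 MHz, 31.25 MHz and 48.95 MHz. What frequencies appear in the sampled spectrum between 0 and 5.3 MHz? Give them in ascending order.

0.55 MHz, 1.15 MHz, 4.05 MHz

fs/2 = 5.3 MHz.
27.75 MHz mod fs = 6.55 MHz.
6.55 MHz > fs/2 = 5.3 MHz, folds to fs − 6.55 MHz = 4.05 MHz.
43.55 MHz mod fs = 1.15 MHz.
1.15 MHz ≤ fs/2 = 5.3 MHz, appears at 1.15 MHz.
31.25 MHz mod fs = 10.05 MHz.
10.05 MHz > fs/2 = 5.3 MHz, folds to fs − 10.05 MHz = 0.55 MHz.
48.95 MHz mod fs = 6.55 MHz.
6.55 MHz > fs/2 = 5.3 MHz, folds to fs − 6.55 MHz = 4.05 MHz.
Distinct values: {0.55 MHz, 1.15 MHz, 4.05 MHz}.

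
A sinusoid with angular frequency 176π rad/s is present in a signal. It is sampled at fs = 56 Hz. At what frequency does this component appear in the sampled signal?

24 Hz

ω = 176π rad/s → f = ω/(2π) = 88 Hz.
88 Hz mod fs = 32 Hz.
32 Hz > fs/2 = 28 Hz, folds to fs − 32 Hz = 24 Hz.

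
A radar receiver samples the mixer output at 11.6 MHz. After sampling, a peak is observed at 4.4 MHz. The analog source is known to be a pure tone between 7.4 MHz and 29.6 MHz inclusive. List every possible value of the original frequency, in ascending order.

16 MHz, 18.8 MHz, 27.6 MHz

Frequencies that alias to 4.4 MHz are k·fs ± 4.4 MHz for integer k ≥ 0.
k=0: 4.4 MHz.
k=1: 7.2 MHz, 16 MHz.
k=2: 18.8 MHz, 27.6 MHz.
k=3: 30.4 MHz, 39.2 MHz.
Within [7.4 MHz, 29.6 MHz]: 16 MHz, 18.8 MHz, 27.6 MHz.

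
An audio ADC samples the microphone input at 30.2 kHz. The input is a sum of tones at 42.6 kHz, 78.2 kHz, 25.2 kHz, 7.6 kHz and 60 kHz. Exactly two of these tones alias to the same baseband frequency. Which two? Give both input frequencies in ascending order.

42.6 kHz, 78.2 kHz

fs/2 = 15.1 kHz.
42.6 kHz mod fs = 12.4 kHz.
12.4 kHz ≤ fs/2 = 15.1 kHz, appears at 12.4 kHz.
78.2 kHz mod fs = 17.8 kHz.
17.8 kHz > fs/2 = 15.1 kHz, folds to fs − 17.8 kHz = 12.4 kHz.
25.2 kHz > fs/2 = 15.1 kHz, folds to fs − 25.2 kHz = 5 kHz.
7.6 kHz ≤ fs/2 = 15.1 kHz, passes unchanged.
60 kHz mod fs = 29.8 kHz.
29.8 kHz > fs/2 = 15.1 kHz, folds to fs − 29.8 kHz = 0.4 kHz.
42.6 kHz and 78.2 kHz both map to 12.4 kHz.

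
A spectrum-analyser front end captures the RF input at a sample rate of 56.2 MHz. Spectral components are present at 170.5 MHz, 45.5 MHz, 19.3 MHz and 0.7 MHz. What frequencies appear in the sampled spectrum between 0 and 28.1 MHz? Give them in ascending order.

fs/2 = 28.1 MHz.
170.5 MHz mod fs = 1.9 MHz.
1.9 MHz ≤ fs/2 = 28.1 MHz, appears at 1.9 MHz.
45.5 MHz > fs/2 = 28.1 MHz, folds to fs − 45.5 MHz = 10.7 MHz.
19.3 MHz ≤ fs/2 = 28.1 MHz, passes unchanged.
0.7 MHz ≤ fs/2 = 28.1 MHz, passes unchanged.
Distinct values: {0.7 MHz, 1.9 MHz, 10.7 MHz, 19.3 MHz}.

0.7 MHz, 1.9 MHz, 10.7 MHz, 19.3 MHz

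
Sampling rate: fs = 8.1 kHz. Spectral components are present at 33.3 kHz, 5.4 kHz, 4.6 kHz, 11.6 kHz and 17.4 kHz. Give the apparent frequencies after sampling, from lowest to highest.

0.9 kHz, 1.2 kHz, 2.7 kHz, 3.5 kHz

fs/2 = 4.05 kHz.
33.3 kHz mod fs = 0.9 kHz.
0.9 kHz ≤ fs/2 = 4.05 kHz, appears at 0.9 kHz.
5.4 kHz > fs/2 = 4.05 kHz, folds to fs − 5.4 kHz = 2.7 kHz.
4.6 kHz > fs/2 = 4.05 kHz, folds to fs − 4.6 kHz = 3.5 kHz.
11.6 kHz mod fs = 3.5 kHz.
3.5 kHz ≤ fs/2 = 4.05 kHz, appears at 3.5 kHz.
17.4 kHz mod fs = 1.2 kHz.
1.2 kHz ≤ fs/2 = 4.05 kHz, appears at 1.2 kHz.
Distinct values: {0.9 kHz, 1.2 kHz, 2.7 kHz, 3.5 kHz}.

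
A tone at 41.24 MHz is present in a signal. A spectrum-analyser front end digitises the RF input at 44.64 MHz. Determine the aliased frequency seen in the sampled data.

3.4 MHz

41.24 MHz > fs/2 = 22.32 MHz, folds to fs − 41.24 MHz = 3.4 MHz.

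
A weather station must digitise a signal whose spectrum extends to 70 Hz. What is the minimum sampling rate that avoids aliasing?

Nyquist rate = 2 × 70 Hz = 140 Hz.

140 Hz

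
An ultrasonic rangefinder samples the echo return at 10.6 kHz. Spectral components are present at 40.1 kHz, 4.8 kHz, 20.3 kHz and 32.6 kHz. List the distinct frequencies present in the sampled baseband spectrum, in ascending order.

0.8 kHz, 0.9 kHz, 2.3 kHz, 4.8 kHz

fs/2 = 5.3 kHz.
40.1 kHz mod fs = 8.3 kHz.
8.3 kHz > fs/2 = 5.3 kHz, folds to fs − 8.3 kHz = 2.3 kHz.
4.8 kHz ≤ fs/2 = 5.3 kHz, passes unchanged.
20.3 kHz mod fs = 9.7 kHz.
9.7 kHz > fs/2 = 5.3 kHz, folds to fs − 9.7 kHz = 0.9 kHz.
32.6 kHz mod fs = 0.8 kHz.
0.8 kHz ≤ fs/2 = 5.3 kHz, appears at 0.8 kHz.
Distinct values: {0.8 kHz, 0.9 kHz, 2.3 kHz, 4.8 kHz}.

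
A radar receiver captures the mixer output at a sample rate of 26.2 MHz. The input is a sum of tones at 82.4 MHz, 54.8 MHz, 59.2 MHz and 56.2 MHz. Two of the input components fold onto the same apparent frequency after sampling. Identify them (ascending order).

56.2 MHz, 82.4 MHz

fs/2 = 13.1 MHz.
82.4 MHz mod fs = 3.8 MHz.
3.8 MHz ≤ fs/2 = 13.1 MHz, appears at 3.8 MHz.
54.8 MHz mod fs = 2.4 MHz.
2.4 MHz ≤ fs/2 = 13.1 MHz, appears at 2.4 MHz.
59.2 MHz mod fs = 6.8 MHz.
6.8 MHz ≤ fs/2 = 13.1 MHz, appears at 6.8 MHz.
56.2 MHz mod fs = 3.8 MHz.
3.8 MHz ≤ fs/2 = 13.1 MHz, appears at 3.8 MHz.
56.2 MHz and 82.4 MHz both map to 3.8 MHz.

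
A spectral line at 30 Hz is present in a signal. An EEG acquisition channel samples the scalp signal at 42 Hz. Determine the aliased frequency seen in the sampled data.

30 Hz > fs/2 = 21 Hz, folds to fs − 30 Hz = 12 Hz.

12 Hz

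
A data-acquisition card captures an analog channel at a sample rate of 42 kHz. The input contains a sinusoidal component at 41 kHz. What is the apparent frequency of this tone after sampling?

1 kHz

41 kHz > fs/2 = 21 kHz, folds to fs − 41 kHz = 1 kHz.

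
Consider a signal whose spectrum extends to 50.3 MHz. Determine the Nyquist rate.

100.6 MHz

Nyquist rate = 2 × 50.3 MHz = 100.6 MHz.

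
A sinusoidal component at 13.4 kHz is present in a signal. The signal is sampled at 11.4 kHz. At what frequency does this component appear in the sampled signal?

2 kHz

13.4 kHz mod fs = 2 kHz.
2 kHz ≤ fs/2 = 5.7 kHz, appears at 2 kHz.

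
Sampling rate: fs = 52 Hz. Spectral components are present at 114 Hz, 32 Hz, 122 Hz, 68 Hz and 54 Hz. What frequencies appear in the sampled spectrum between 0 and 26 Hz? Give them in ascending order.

2 Hz, 10 Hz, 16 Hz, 18 Hz, 20 Hz

fs/2 = 26 Hz.
114 Hz mod fs = 10 Hz.
10 Hz ≤ fs/2 = 26 Hz, appears at 10 Hz.
32 Hz > fs/2 = 26 Hz, folds to fs − 32 Hz = 20 Hz.
122 Hz mod fs = 18 Hz.
18 Hz ≤ fs/2 = 26 Hz, appears at 18 Hz.
68 Hz mod fs = 16 Hz.
16 Hz ≤ fs/2 = 26 Hz, appears at 16 Hz.
54 Hz mod fs = 2 Hz.
2 Hz ≤ fs/2 = 26 Hz, appears at 2 Hz.
Distinct values: {2 Hz, 10 Hz, 16 Hz, 18 Hz, 20 Hz}.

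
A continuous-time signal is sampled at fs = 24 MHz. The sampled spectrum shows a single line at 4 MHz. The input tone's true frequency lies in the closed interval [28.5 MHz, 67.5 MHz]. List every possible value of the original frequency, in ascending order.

Frequencies that alias to 4 MHz are k·fs ± 4 MHz for integer k ≥ 0.
k=0: 4 MHz.
k=1: 20 MHz, 28 MHz.
k=2: 44 MHz, 52 MHz.
k=3: 68 MHz, 76 MHz.
Within [28.5 MHz, 67.5 MHz]: 44 MHz, 52 MHz.

44 MHz, 52 MHz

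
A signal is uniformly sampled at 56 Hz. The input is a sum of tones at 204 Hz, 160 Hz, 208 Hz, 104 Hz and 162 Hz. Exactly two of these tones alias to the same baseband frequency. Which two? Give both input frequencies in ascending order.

fs/2 = 28 Hz.
204 Hz mod fs = 36 Hz.
36 Hz > fs/2 = 28 Hz, folds to fs − 36 Hz = 20 Hz.
160 Hz mod fs = 48 Hz.
48 Hz > fs/2 = 28 Hz, folds to fs − 48 Hz = 8 Hz.
208 Hz mod fs = 40 Hz.
40 Hz > fs/2 = 28 Hz, folds to fs − 40 Hz = 16 Hz.
104 Hz mod fs = 48 Hz.
48 Hz > fs/2 = 28 Hz, folds to fs − 48 Hz = 8 Hz.
162 Hz mod fs = 50 Hz.
50 Hz > fs/2 = 28 Hz, folds to fs − 50 Hz = 6 Hz.
104 Hz and 160 Hz both map to 8 Hz.

104 Hz, 160 Hz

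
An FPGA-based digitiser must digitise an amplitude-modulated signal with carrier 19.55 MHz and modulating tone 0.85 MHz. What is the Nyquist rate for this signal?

AM sidebands sit at fc ± fm = 18.7 MHz and 20.4 MHz.
Highest-frequency component: 20.4 MHz.
Nyquist rate = 2 × 20.4 MHz = 40.8 MHz.

40.8 MHz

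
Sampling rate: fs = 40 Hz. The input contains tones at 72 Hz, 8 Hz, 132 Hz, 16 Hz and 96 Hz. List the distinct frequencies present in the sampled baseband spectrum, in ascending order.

fs/2 = 20 Hz.
72 Hz mod fs = 32 Hz.
32 Hz > fs/2 = 20 Hz, folds to fs − 32 Hz = 8 Hz.
8 Hz ≤ fs/2 = 20 Hz, passes unchanged.
132 Hz mod fs = 12 Hz.
12 Hz ≤ fs/2 = 20 Hz, appears at 12 Hz.
16 Hz ≤ fs/2 = 20 Hz, passes unchanged.
96 Hz mod fs = 16 Hz.
16 Hz ≤ fs/2 = 20 Hz, appears at 16 Hz.
Distinct values: {8 Hz, 12 Hz, 16 Hz}.

8 Hz, 12 Hz, 16 Hz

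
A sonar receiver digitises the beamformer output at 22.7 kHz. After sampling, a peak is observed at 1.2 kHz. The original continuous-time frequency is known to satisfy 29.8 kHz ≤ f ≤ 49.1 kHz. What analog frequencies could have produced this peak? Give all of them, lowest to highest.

Frequencies that alias to 1.2 kHz are k·fs ± 1.2 kHz for integer k ≥ 0.
k=0: 1.2 kHz.
k=1: 21.5 kHz, 23.9 kHz.
k=2: 44.2 kHz, 46.6 kHz.
k=3: 66.9 kHz, 69.3 kHz.
Within [29.8 kHz, 49.1 kHz]: 44.2 kHz, 46.6 kHz.

44.2 kHz, 46.6 kHz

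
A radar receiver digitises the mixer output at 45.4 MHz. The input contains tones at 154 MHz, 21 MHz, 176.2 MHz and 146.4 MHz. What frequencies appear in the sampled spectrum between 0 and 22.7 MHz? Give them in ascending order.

5.4 MHz, 10.2 MHz, 17.8 MHz, 21 MHz

fs/2 = 22.7 MHz.
154 MHz mod fs = 17.8 MHz.
17.8 MHz ≤ fs/2 = 22.7 MHz, appears at 17.8 MHz.
21 MHz ≤ fs/2 = 22.7 MHz, passes unchanged.
176.2 MHz mod fs = 40 MHz.
40 MHz > fs/2 = 22.7 MHz, folds to fs − 40 MHz = 5.4 MHz.
146.4 MHz mod fs = 10.2 MHz.
10.2 MHz ≤ fs/2 = 22.7 MHz, appears at 10.2 MHz.
Distinct values: {5.4 MHz, 10.2 MHz, 17.8 MHz, 21 MHz}.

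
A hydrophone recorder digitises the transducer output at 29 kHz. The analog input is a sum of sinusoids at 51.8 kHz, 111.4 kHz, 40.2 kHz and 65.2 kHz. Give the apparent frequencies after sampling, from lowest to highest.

fs/2 = 14.5 kHz.
51.8 kHz mod fs = 22.8 kHz.
22.8 kHz > fs/2 = 14.5 kHz, folds to fs − 22.8 kHz = 6.2 kHz.
111.4 kHz mod fs = 24.4 kHz.
24.4 kHz > fs/2 = 14.5 kHz, folds to fs − 24.4 kHz = 4.6 kHz.
40.2 kHz mod fs = 11.2 kHz.
11.2 kHz ≤ fs/2 = 14.5 kHz, appears at 11.2 kHz.
65.2 kHz mod fs = 7.2 kHz.
7.2 kHz ≤ fs/2 = 14.5 kHz, appears at 7.2 kHz.
Distinct values: {4.6 kHz, 6.2 kHz, 7.2 kHz, 11.2 kHz}.

4.6 kHz, 6.2 kHz, 7.2 kHz, 11.2 kHz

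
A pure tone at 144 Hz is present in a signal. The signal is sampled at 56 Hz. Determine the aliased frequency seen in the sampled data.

24 Hz

144 Hz mod fs = 32 Hz.
32 Hz > fs/2 = 28 Hz, folds to fs − 32 Hz = 24 Hz.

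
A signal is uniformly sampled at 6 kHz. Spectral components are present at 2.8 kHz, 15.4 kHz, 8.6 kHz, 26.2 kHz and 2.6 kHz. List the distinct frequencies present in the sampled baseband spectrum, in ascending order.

fs/2 = 3 kHz.
2.8 kHz ≤ fs/2 = 3 kHz, passes unchanged.
15.4 kHz mod fs = 3.4 kHz.
3.4 kHz > fs/2 = 3 kHz, folds to fs − 3.4 kHz = 2.6 kHz.
8.6 kHz mod fs = 2.6 kHz.
2.6 kHz ≤ fs/2 = 3 kHz, appears at 2.6 kHz.
26.2 kHz mod fs = 2.2 kHz.
2.2 kHz ≤ fs/2 = 3 kHz, appears at 2.2 kHz.
2.6 kHz ≤ fs/2 = 3 kHz, passes unchanged.
Distinct values: {2.2 kHz, 2.6 kHz, 2.8 kHz}.

2.2 kHz, 2.6 kHz, 2.8 kHz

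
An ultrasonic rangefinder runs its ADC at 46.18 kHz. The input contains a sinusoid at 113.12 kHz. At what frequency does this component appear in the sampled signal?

113.12 kHz mod fs = 20.76 kHz.
20.76 kHz ≤ fs/2 = 23.09 kHz, appears at 20.76 kHz.

20.76 kHz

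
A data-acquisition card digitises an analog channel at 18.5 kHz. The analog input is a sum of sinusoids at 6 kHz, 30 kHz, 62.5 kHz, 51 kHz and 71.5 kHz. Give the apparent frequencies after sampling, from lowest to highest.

fs/2 = 9.25 kHz.
6 kHz ≤ fs/2 = 9.25 kHz, passes unchanged.
30 kHz mod fs = 11.5 kHz.
11.5 kHz > fs/2 = 9.25 kHz, folds to fs − 11.5 kHz = 7 kHz.
62.5 kHz mod fs = 7 kHz.
7 kHz ≤ fs/2 = 9.25 kHz, appears at 7 kHz.
51 kHz mod fs = 14 kHz.
14 kHz > fs/2 = 9.25 kHz, folds to fs − 14 kHz = 4.5 kHz.
71.5 kHz mod fs = 16 kHz.
16 kHz > fs/2 = 9.25 kHz, folds to fs − 16 kHz = 2.5 kHz.
Distinct values: {2.5 kHz, 4.5 kHz, 6 kHz, 7 kHz}.

2.5 kHz, 4.5 kHz, 6 kHz, 7 kHz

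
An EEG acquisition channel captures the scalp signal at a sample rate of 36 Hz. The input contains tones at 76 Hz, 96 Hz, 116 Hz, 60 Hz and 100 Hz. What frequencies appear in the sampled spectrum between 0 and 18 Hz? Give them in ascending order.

4 Hz, 8 Hz, 12 Hz

fs/2 = 18 Hz.
76 Hz mod fs = 4 Hz.
4 Hz ≤ fs/2 = 18 Hz, appears at 4 Hz.
96 Hz mod fs = 24 Hz.
24 Hz > fs/2 = 18 Hz, folds to fs − 24 Hz = 12 Hz.
116 Hz mod fs = 8 Hz.
8 Hz ≤ fs/2 = 18 Hz, appears at 8 Hz.
60 Hz mod fs = 24 Hz.
24 Hz > fs/2 = 18 Hz, folds to fs − 24 Hz = 12 Hz.
100 Hz mod fs = 28 Hz.
28 Hz > fs/2 = 18 Hz, folds to fs − 28 Hz = 8 Hz.
Distinct values: {4 Hz, 8 Hz, 12 Hz}.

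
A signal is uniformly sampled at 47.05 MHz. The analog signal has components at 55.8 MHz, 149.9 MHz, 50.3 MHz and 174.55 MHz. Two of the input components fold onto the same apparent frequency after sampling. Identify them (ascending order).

55.8 MHz, 149.9 MHz

fs/2 = 23.525 MHz.
55.8 MHz mod fs = 8.75 MHz.
8.75 MHz ≤ fs/2 = 23.525 MHz, appears at 8.75 MHz.
149.9 MHz mod fs = 8.75 MHz.
8.75 MHz ≤ fs/2 = 23.525 MHz, appears at 8.75 MHz.
50.3 MHz mod fs = 3.25 MHz.
3.25 MHz ≤ fs/2 = 23.525 MHz, appears at 3.25 MHz.
174.55 MHz mod fs = 33.4 MHz.
33.4 MHz > fs/2 = 23.525 MHz, folds to fs − 33.4 MHz = 13.65 MHz.
55.8 MHz and 149.9 MHz both map to 8.75 MHz.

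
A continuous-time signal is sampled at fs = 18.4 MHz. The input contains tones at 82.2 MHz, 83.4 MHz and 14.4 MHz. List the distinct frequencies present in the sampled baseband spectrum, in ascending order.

4 MHz, 8.6 MHz

fs/2 = 9.2 MHz.
82.2 MHz mod fs = 8.6 MHz.
8.6 MHz ≤ fs/2 = 9.2 MHz, appears at 8.6 MHz.
83.4 MHz mod fs = 9.8 MHz.
9.8 MHz > fs/2 = 9.2 MHz, folds to fs − 9.8 MHz = 8.6 MHz.
14.4 MHz > fs/2 = 9.2 MHz, folds to fs − 14.4 MHz = 4 MHz.
Distinct values: {4 MHz, 8.6 MHz}.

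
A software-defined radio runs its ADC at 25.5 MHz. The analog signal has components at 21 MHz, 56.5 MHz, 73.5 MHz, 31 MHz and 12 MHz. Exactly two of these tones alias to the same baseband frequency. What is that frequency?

fs/2 = 12.75 MHz.
21 MHz > fs/2 = 12.75 MHz, folds to fs − 21 MHz = 4.5 MHz.
56.5 MHz mod fs = 5.5 MHz.
5.5 MHz ≤ fs/2 = 12.75 MHz, appears at 5.5 MHz.
73.5 MHz mod fs = 22.5 MHz.
22.5 MHz > fs/2 = 12.75 MHz, folds to fs − 22.5 MHz = 3 MHz.
31 MHz mod fs = 5.5 MHz.
5.5 MHz ≤ fs/2 = 12.75 MHz, appears at 5.5 MHz.
12 MHz ≤ fs/2 = 12.75 MHz, passes unchanged.
31 MHz and 56.5 MHz both map to 5.5 MHz.

5.5 MHz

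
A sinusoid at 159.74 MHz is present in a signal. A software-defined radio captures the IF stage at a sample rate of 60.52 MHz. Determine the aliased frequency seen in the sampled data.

159.74 MHz mod fs = 38.7 MHz.
38.7 MHz > fs/2 = 30.26 MHz, folds to fs − 38.7 MHz = 21.82 MHz.

21.82 MHz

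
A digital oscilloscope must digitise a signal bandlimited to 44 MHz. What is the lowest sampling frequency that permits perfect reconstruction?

Nyquist rate = 2 × 44 MHz = 88 MHz.

88 MHz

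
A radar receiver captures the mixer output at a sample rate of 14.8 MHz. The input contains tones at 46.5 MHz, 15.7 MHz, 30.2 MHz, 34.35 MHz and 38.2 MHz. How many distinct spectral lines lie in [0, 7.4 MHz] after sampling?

5

fs/2 = 7.4 MHz.
46.5 MHz mod fs = 2.1 MHz.
2.1 MHz ≤ fs/2 = 7.4 MHz, appears at 2.1 MHz.
15.7 MHz mod fs = 0.9 MHz.
0.9 MHz ≤ fs/2 = 7.4 MHz, appears at 0.9 MHz.
30.2 MHz mod fs = 0.6 MHz.
0.6 MHz ≤ fs/2 = 7.4 MHz, appears at 0.6 MHz.
34.35 MHz mod fs = 4.75 MHz.
4.75 MHz ≤ fs/2 = 7.4 MHz, appears at 4.75 MHz.
38.2 MHz mod fs = 8.6 MHz.
8.6 MHz > fs/2 = 7.4 MHz, folds to fs − 8.6 MHz = 6.2 MHz.
Distinct values: {0.6 MHz, 0.9 MHz, 2.1 MHz, 4.75 MHz, 6.2 MHz} → 5.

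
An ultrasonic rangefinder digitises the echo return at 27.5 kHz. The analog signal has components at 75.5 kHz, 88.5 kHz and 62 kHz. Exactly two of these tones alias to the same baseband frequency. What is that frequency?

fs/2 = 13.75 kHz.
75.5 kHz mod fs = 20.5 kHz.
20.5 kHz > fs/2 = 13.75 kHz, folds to fs − 20.5 kHz = 7 kHz.
88.5 kHz mod fs = 6 kHz.
6 kHz ≤ fs/2 = 13.75 kHz, appears at 6 kHz.
62 kHz mod fs = 7 kHz.
7 kHz ≤ fs/2 = 13.75 kHz, appears at 7 kHz.
62 kHz and 75.5 kHz both map to 7 kHz.

7 kHz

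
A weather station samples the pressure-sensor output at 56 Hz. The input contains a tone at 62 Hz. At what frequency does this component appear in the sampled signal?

6 Hz

62 Hz mod fs = 6 Hz.
6 Hz ≤ fs/2 = 28 Hz, appears at 6 Hz.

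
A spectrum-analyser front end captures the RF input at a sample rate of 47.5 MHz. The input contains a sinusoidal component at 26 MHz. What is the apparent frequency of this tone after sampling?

21.5 MHz

26 MHz > fs/2 = 23.75 MHz, folds to fs − 26 MHz = 21.5 MHz.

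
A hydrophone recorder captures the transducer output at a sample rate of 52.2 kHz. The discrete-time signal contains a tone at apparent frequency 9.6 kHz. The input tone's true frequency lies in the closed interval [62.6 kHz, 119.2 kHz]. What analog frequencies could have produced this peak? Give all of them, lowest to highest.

94.8 kHz, 114 kHz

Frequencies that alias to 9.6 kHz are k·fs ± 9.6 kHz for integer k ≥ 0.
k=0: 9.6 kHz.
k=1: 42.6 kHz, 61.8 kHz.
k=2: 94.8 kHz, 114 kHz.
k=3: 147 kHz, 166.2 kHz.
Within [62.6 kHz, 119.2 kHz]: 94.8 kHz, 114 kHz.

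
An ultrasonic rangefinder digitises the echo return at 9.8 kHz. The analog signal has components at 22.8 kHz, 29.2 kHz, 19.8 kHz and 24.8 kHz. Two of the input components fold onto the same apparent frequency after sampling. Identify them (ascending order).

fs/2 = 4.9 kHz.
22.8 kHz mod fs = 3.2 kHz.
3.2 kHz ≤ fs/2 = 4.9 kHz, appears at 3.2 kHz.
29.2 kHz mod fs = 9.6 kHz.
9.6 kHz > fs/2 = 4.9 kHz, folds to fs − 9.6 kHz = 0.2 kHz.
19.8 kHz mod fs = 0.2 kHz.
0.2 kHz ≤ fs/2 = 4.9 kHz, appears at 0.2 kHz.
24.8 kHz mod fs = 5.2 kHz.
5.2 kHz > fs/2 = 4.9 kHz, folds to fs − 5.2 kHz = 4.6 kHz.
19.8 kHz and 29.2 kHz both map to 0.2 kHz.

19.8 kHz, 29.2 kHz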